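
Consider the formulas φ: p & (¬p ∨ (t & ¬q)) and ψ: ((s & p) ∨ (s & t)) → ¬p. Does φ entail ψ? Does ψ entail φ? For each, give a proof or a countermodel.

(⇒) fails and (⇐) fails.

Forward direction. This fails. Under q = F, t = T, s = T, p = T, the left side is true but the right side is false.

Converse. This fails. Under q = F, t = F, s = F, p = F, the left side is false but the right side is true.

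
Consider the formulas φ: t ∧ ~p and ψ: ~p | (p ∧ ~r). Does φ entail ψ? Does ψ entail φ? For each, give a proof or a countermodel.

(⇒) holds; (⇐) fails.

Forward direction. Assume the antecedent. If p is true, the antecedent cannot hold. If p is false, ~p | (p ∧ ~r) reduces to true regardless of the other variables. Either way ~p | (p ∧ ~r) holds.

Converse. This fails. Under p = F, r = F, t = F, the left side is false but the right side is true.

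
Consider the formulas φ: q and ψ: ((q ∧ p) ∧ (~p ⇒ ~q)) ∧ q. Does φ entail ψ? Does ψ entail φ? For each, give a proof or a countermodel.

Only the reverse direction holds.

(→) This fails. Under p = F, q = T, the left side is true but the right side is false.

(←) Assume the antecedent. If p is true, the antecedent forces (p = T, q = T), and q holds there. If p is false, the antecedent cannot hold. Either way q holds.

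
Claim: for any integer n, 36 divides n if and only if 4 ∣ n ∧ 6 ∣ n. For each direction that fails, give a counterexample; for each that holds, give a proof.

[⇒] If 36 ∣ n, write n = 36q. Since 36 = 9·4, n = 4·(9q), so 4 ∣ n; and since 36 = 6·6, n = 6·(6q), so 6 ∣ n.

[⇐] This fails: take n = 12. Both 4 ∣ 12 and 6 ∣ 12, yet 12 is not a multiple of 36 (since 12 = 0·36 + 12), so 36 ∤ 12.

Only the forward direction holds.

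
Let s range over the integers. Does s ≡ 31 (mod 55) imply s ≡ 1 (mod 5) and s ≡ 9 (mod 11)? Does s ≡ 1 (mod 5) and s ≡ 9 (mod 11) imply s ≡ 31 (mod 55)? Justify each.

Both implications hold.

(⟹) Suppose s ≡ 31 (mod 55); write s = 55j + 31. Since 5 ∣ 55, reducing mod 5 gives s ≡ 31 ≡ 1 (mod 5); since 11 ∣ 55, reducing mod 11 gives s ≡ 31 ≡ 9 (mod 11).

(⟸) Conversely, if s ≡ 1 (mod 5) and s ≡ 9 (mod 11), then by the Chinese remainder theorem s ≡ 31 (mod 55). This is exactly s ≡ 31 (mod 55).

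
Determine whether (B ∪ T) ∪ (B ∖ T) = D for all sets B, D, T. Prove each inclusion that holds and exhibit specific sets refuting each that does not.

Forward inclusion. This inclusion fails. Take B = {1}, D = ∅, T = ∅; then 1 ∈ (B ∪ T) ∪ (B ∖ T) but 1 ∉ D.

Reverse inclusion. This inclusion fails. Take B = ∅, D = {1}, T = ∅; then 1 ∈ D but 1 ∉ (B ∪ T) ∪ (B ∖ T).

Both inclusions fail.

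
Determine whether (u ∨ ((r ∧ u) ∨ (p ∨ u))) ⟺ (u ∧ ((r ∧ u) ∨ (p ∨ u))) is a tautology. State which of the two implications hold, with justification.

(⇒) This fails. Under r = F, p = T, u = F, the left side is true but the right side is false.

(⇐) Assume the antecedent. If r is true, the antecedent forces (r = T, p = F, u = T) or (r = T, p = T, u = T), and u ∨ ((r ∧ u) ∨ (p ∨ u)) holds there. If r is false, the antecedent forces (r = F, p = F, u = T) or (r = F, p = T, u = T), and u ∨ ((r ∧ u) ∨ (p ∨ u)) holds there. Either way u ∨ ((r ∧ u) ∨ (p ∨ u)) holds.

Only the reverse direction holds.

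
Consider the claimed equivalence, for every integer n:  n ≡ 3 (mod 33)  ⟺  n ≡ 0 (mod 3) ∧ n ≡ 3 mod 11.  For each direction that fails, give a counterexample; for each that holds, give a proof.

(⟹) Suppose n ≡ 3 (mod 33); write n = 33j + 3. Since 3 ∣ 33, reducing mod 3 gives n ≡ 3 ≡ 0 (mod 3); since 11 ∣ 33, reducing mod 11 gives n ≡ 3 (mod 11).

(⟸) Conversely, if n ≡ 0 (mod 3) and n ≡ 3 (mod 11), then by the Chinese remainder theorem n ≡ 3 (mod 33). This is exactly n ≡ 3 (mod 33).

Both implications hold.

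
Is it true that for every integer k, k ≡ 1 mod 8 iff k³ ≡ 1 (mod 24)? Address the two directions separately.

(⇒) fails; (⇐) holds.

[⇒] This fails: take k = 9. Then 9 ≡ 1 (mod 8), but 9³ = 729 ≡ 9 (mod 24), not 1.

[⇐] Conversely, the residues r modulo 24 with r³ ≡ 1 (mod 24) are exactly {1}, and each is ≡ 1 (mod 8).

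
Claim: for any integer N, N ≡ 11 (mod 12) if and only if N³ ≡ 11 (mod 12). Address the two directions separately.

Both implications hold.

[⇒] Suppose N ≡ 11 (mod 12). Write N = 12j + 11. Then (12j + 11)³ = 1728j³ + 4752j² + 4356j + 1331 = 12(144j³ + 396j² + 363j + 110) + 11, so N³ ≡ 11 (mod 12).

[⇐] For the converse, argue contrapositively. If N ≢ 11 (mod 12), then N is congruent to one of 0, 1, 2, 3, 4, 5, 6, 7, 8, 9, 10 modulo 12, and these give N³ ≡ 0, 1, 8, 3, 4, 5, 0, 7, 8, 9, 4 respectively — never 11.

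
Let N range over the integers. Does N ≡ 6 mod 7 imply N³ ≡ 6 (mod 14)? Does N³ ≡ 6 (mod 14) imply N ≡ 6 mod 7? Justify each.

(⇒) This fails: take N = 13. Then 13 ≡ 6 (mod 7), but 13³ = 2197 ≡ 13 (mod 14), not 6.

(⇐) This fails: take N = 10. Then 10³ = 1000 ≡ 6 (mod 14), yet 10 ≡ 3 (mod 7), not 6.

(⇒) fails and (⇐) fails.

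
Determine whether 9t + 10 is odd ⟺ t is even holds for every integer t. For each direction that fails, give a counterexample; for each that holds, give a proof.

(→) This fails: t = 7 gives 9t + 10 = 73, which is odd, but 7 is odd, not even.

(←) This also fails: t = 2 is even, but 9t + 10 = 28 is even, not odd.

Both directions fail.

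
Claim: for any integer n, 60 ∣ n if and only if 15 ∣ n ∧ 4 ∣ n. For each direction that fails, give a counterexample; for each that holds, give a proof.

(⇐) Suppose 15 ∣ n and 4 ∣ n. Any common multiple of 15 and 4 is a multiple of their lcm; here gcd(15, 4) = 1, so lcm(15, 4) = 15·4 = 60, so 60 ∣ n.

(⇒) If 60 ∣ n, write n = 60q. Since 60 = 4·15, n = 15·(4q), so 15 ∣ n; and since 60 = 15·4, n = 4·(15q), so 4 ∣ n.

Equivalent; both directions hold.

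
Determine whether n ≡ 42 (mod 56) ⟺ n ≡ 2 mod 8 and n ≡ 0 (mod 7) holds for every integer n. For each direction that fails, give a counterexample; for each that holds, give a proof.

(⇐) If n ≡ 2 (mod 8) and n ≡ 0 (mod 7), then by the Chinese remainder theorem n ≡ 42 (mod 56). This is exactly n ≡ 42 (mod 56).

(⇒) Suppose n ≡ 42 (mod 56); write n = 56j + 42. Since 8 ∣ 56, reducing mod 8 gives n ≡ 42 ≡ 2 (mod 8); since 7 ∣ 56, reducing mod 7 gives n ≡ 42 ≡ 0 (mod 7).

Both implications hold.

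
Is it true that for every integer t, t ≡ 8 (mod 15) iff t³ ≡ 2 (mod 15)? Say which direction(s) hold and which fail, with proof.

Both directions hold; the statement is true.

[⇐] Suppose t³ ≡ 2 (mod 15). The only residue r in {0, …, 14} with r³ ≡ 2 (mod 15) is r = 8, so t ≡ 8 (mod 15).

[⇒] Suppose t ≡ 8 (mod 15). Write t = 15j + 8. Then (15j + 8)³ = 3375j³ + 5400j² + 2880j + 512 = 15(225j³ + 360j² + 192j + 34) + 2, so t³ ≡ 2 (mod 15).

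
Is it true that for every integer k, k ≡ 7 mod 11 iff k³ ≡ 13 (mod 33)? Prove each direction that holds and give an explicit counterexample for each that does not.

Not equivalent: only (⇐) holds.

(←) The residues r modulo 33 with r³ ≡ 13 (mod 33) are exactly {7}, and each is ≡ 7 (mod 11).

(→) This fails: take k = 18. Then 18 ≡ 7 (mod 11), but 18³ = 5832 ≡ 24 (mod 33), not 13.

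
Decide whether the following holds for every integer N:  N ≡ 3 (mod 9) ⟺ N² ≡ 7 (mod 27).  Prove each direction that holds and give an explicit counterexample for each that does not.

(⇒) This fails: take N = 3. Then 3 ≡ 3 (mod 9), but 3² = 9 ≡ 9 (mod 27), not 7.

(⇐) This fails: take N = 13. Then 13² = 169 ≡ 7 (mod 27), yet 13 ≡ 4 (mod 9), not 3.

Neither implication holds.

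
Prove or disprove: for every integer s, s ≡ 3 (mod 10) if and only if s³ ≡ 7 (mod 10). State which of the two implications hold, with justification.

Forward direction. Suppose s ≡ 3 (mod 10). Write s = 10j + 3. Then (10j + 3)³ = 1000j³ + 900j² + 270j + 27 = 10(100j³ + 90j² + 27j + 2) + 7, so s³ ≡ 7 (mod 10).

Converse. For the converse, argue contrapositively. If s ≢ 3 (mod 10), then s is congruent to one of 0, 1, 2, 4, 5, 6, 7, 8, 9 modulo 10, and these give s³ ≡ 0, 1, 8, 4, 5, 6, 3, 2, 9 respectively — never 7.

Equivalent; both directions hold.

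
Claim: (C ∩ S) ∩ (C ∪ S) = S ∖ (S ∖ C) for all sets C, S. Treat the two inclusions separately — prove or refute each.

Both inclusions hold; the sets are equal.

Forward inclusion. Let x ∈ (C ∩ S) ∩ (C ∪ S). Then x ∈ C ∩ S, from which x ∈ S ∖ (S ∖ C).

Reverse inclusion. Let x ∈ S ∖ (S ∖ C). Then x ∈ C ∩ S, from which x ∈ (C ∩ S) ∩ (C ∪ S).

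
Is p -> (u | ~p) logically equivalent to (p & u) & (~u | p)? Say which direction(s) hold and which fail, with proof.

(⇒) This fails. Under u = F, p = F, the left side is true but the right side is false.

(⇐) Assume the antecedent. If u is true, p -> (u | ~p) reduces to true regardless of the other variables. If u is false, the antecedent cannot hold. Either way p -> (u | ~p) holds.

(⇒) fails; (⇐) holds.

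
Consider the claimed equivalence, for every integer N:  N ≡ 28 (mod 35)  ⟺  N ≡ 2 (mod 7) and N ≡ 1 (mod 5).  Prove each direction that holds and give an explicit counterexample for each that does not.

(→) This fails: N = 28 gives 28 ≡ 28 (mod 35) but 28 ≡ 0 (mod 7), so the conjunction on the right does not hold.

(←) This fails: N = 16 satisfies both congruences on the right (16 ≡ 2 mod 7 and 16 ≡ 1 mod 5) yet 16 ≡ 16 (mod 35), not 28.

(⇒) fails and (⇐) fails.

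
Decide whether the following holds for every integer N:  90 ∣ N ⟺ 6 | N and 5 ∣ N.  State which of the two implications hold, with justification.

Only the forward direction holds.

(→) If 90 ∣ N, write N = 90q. Since 90 = 15·6, N = 6·(15q), so 6 ∣ N; and since 90 = 18·5, N = 5·(18q), so 5 ∣ N.

(←) This fails: take N = 30. Both 6 ∣ 30 and 5 ∣ 30, yet 30 is not a multiple of 90 (since 30 = 0·90 + 30), so 90 ∤ 30.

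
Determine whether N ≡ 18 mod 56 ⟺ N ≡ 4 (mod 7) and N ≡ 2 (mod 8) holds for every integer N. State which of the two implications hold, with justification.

[⇐] If N ≡ 4 (mod 7) and N ≡ 2 (mod 8), then by the Chinese remainder theorem N ≡ 18 (mod 56). This is exactly N ≡ 18 (mod 56).

[⇒] Suppose N ≡ 18 (mod 56); write N = 56j + 18. Since 7 ∣ 56, reducing mod 7 gives N ≡ 18 ≡ 4 (mod 7); since 8 ∣ 56, reducing mod 8 gives N ≡ 18 ≡ 2 (mod 8).

Both implications hold.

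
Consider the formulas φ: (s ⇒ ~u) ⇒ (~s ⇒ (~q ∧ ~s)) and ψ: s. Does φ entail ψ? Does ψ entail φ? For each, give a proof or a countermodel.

Only the reverse direction holds.

(→) This fails. Under s = F, q = F, u = F, the left side is true but the right side is false.

(←) Assume the antecedent. If s is true, (s ⇒ ~u) ⇒ (~s ⇒ (~q ∧ ~s)) reduces to true regardless of the other variables. If s is false, the antecedent cannot hold. Either way (s ⇒ ~u) ⇒ (~s ⇒ (~q ∧ ~s)) holds.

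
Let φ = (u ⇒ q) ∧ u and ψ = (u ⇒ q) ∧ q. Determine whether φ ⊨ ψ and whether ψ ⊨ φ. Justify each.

Only the forward direction holds.

(→) Assume the antecedent. If q is true, (u ⇒ q) ∧ q reduces to true regardless of the other variables. If q is false, the antecedent cannot hold. Either way (u ⇒ q) ∧ q holds.

(←) This fails. Under q = T, u = F, the left side is false but the right side is true.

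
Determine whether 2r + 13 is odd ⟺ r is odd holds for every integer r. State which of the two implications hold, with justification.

(⇒) fails; (⇐) holds.

Forward direction. This fails: take r = 2. Then 2r + 13 = 17, which is odd, yet r = 2 is even, not odd.

Converse. Suppose r is odd. Since 2 is even, 2r is even for every r, so 2r + 13 has the same parity as 13, which is odd. Hence 2r + 13 is odd.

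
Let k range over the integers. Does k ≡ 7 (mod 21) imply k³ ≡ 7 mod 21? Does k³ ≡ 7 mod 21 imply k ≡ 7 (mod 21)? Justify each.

Both implications hold.

(⟹) Suppose k ≡ 7 (mod 21). Write k = 21j + 7. Then (21j + 7)³ = 9261j³ + 9261j² + 3087j + 343 = 21(441j³ + 441j² + 147j + 16) + 7, so k³ ≡ 7 (mod 21).

(⟸) Conversely, suppose k³ ≡ 7 (mod 21). The only residue r in {0, …, 20} with r³ ≡ 7 (mod 21) is r = 7, so k ≡ 7 (mod 21).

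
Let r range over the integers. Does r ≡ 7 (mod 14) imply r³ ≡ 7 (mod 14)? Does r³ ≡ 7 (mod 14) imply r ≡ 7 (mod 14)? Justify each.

The biconditional holds.

(⟹) Suppose r ≡ 7 (mod 14). Write r = 14j + 7. Then (14j + 7)³ = 2744j³ + 4116j² + 2058j + 343 = 14(196j³ + 294j² + 147j + 24) + 7, so r³ ≡ 7 (mod 14).

(⟸) Conversely, suppose r³ ≡ 7 (mod 14). The only residue r in {0, …, 13} with r³ ≡ 7 (mod 14) is r = 7, so r ≡ 7 (mod 14).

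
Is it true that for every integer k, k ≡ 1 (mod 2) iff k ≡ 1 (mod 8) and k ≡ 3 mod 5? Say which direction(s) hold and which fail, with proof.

Only the reverse direction holds.

Converse. If k ≡ 1 (mod 8) and k ≡ 3 (mod 5), then by the Chinese remainder theorem k ≡ 33 (mod 40). Since 33 ≡ 1 (mod 2) and 2 ∣ 40, we get k ≡ 1 (mod 2).

Forward direction. This fails: k = 1 gives 1 ≡ 1 (mod 2) but 1 ≡ 1 (mod 5), so the conjunction on the right does not hold.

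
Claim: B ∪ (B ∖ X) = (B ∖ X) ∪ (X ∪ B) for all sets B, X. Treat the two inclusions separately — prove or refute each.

Only the forward inclusion holds.

(⊆) Let x ∈ B ∪ (B ∖ X). Then either x ∈ B and x ∉ X; or x ∈ B ∩ X. In each case x ∈ (B ∖ X) ∪ (X ∪ B), so B ∪ (B ∖ X) ⊆ (B ∖ X) ∪ (X ∪ B).

(⊇) This inclusion fails. Take B = ∅, X = {1}; then 1 ∈ (B ∖ X) ∪ (X ∪ B) but 1 ∉ B ∪ (B ∖ X).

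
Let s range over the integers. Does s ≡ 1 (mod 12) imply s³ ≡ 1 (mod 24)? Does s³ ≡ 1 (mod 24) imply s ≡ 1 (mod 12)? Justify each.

(⟹) This fails: take s = 13. Then 13 ≡ 1 (mod 12), but 13³ = 2197 ≡ 13 (mod 24), not 1.

(⟸) Conversely, the residues r modulo 24 with r³ ≡ 1 (mod 24) are exactly {1}, and each is ≡ 1 (mod 12).

(⇒) fails; (⇐) holds.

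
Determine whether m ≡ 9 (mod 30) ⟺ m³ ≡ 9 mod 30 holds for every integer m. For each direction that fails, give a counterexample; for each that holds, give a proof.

The biconditional holds.

(⟸) Suppose m³ ≡ 9 (mod 30). The only residue r in {0, …, 29} with r³ ≡ 9 (mod 30) is r = 9, so m ≡ 9 (mod 30).

(⟹) Suppose m ≡ 9 (mod 30). Write m = 30j + 9. Then (30j + 9)³ = 27000j³ + 24300j² + 7290j + 729 = 30(900j³ + 810j² + 243j + 24) + 9, so m³ ≡ 9 (mod 30).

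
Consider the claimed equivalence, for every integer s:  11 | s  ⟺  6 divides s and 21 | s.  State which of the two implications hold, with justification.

(⇒) This fails: take s = 11. Certainly 11 ∣ 11, but 6 ∤ 11.

(⇐) This fails: take s = 42. Both 6 ∣ 42 and 21 ∣ 42, yet 42 is not a multiple of 11 (since 42 = 3·11 + 9), so 11 ∤ 42.

Neither direction holds.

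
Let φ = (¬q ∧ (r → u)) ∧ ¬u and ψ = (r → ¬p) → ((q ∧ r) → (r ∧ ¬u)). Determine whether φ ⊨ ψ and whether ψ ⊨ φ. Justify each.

The forward direction holds; the converse fails.

(⇒) Assume the antecedent. If q is true, the antecedent cannot hold. If q is false, the consequent reduces to true regardless of the other variables. Either way the consequent holds.

(⇐) This fails. Under q = T, r = F, u = F, p = F, the left side is false but the right side is true.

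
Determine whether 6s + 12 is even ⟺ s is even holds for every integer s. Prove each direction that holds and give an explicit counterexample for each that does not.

(⇒) This fails: take s = 7. Then 6s + 12 = 54, which is even, yet s = 7 is odd, not even.

(⇐) Suppose s is even. Since 6 is even, 6s is even for every s, so 6s + 12 has the same parity as 12, which is even. Hence 6s + 12 is even.

(⇒) fails; (⇐) holds.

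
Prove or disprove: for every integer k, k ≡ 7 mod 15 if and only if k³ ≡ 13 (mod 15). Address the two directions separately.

Both directions hold; the statement is true.

(←) Suppose k³ ≡ 13 (mod 15). The only residue r in {0, …, 14} with r³ ≡ 13 (mod 15) is r = 7, so k ≡ 7 (mod 15).

(→) Suppose k ≡ 7 mod 15. Write k = 15j + 7. Then (15j + 7)³ = 3375j³ + 4725j² + 2205j + 343 = 15(225j³ + 315j² + 147j + 22) + 13, so k³ ≡ 13 (mod 15).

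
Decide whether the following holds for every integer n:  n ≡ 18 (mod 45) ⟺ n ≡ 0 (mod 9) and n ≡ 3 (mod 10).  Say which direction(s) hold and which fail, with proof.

Only the converse holds.

Converse. If n ≡ 0 (mod 9) and n ≡ 3 (mod 10), then by the Chinese remainder theorem n ≡ 63 (mod 90). Since 63 ≡ 18 (mod 45) and 45 ∣ 90, we get n ≡ 18 (mod 45).

Forward direction. This fails: n = 18 gives 18 ≡ 18 (mod 45) but 18 ≡ 8 (mod 10), so the conjunction on the right does not hold.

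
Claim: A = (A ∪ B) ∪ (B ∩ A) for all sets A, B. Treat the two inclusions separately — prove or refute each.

Only the forward inclusion holds.

Reverse inclusion. This inclusion fails. Take A = ∅, B = {1}; then 1 ∈ (A ∪ B) ∪ (B ∩ A) but 1 ∉ A.

Forward inclusion. Let x ∈ A. Then either x ∈ A and x ∉ B; or x ∈ A ∩ B. In each case x ∈ (A ∪ B) ∪ (B ∩ A), so A ⊆ (A ∪ B) ∪ (B ∩ A).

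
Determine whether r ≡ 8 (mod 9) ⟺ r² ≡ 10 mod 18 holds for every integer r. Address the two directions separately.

Neither direction holds.

(⟹) This fails: take r = 17. Then 17 ≡ 8 (mod 9), but 17² = 289 ≡ 1 (mod 18), not 10.

(⟸) This fails: take r = 10. Then 10² = 100 ≡ 10 (mod 18), yet 10 ≡ 1 (mod 9), not 8.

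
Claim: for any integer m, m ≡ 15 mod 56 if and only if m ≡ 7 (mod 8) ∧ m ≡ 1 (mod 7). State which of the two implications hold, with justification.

The biconditional holds.

Forward direction. Suppose m ≡ 15 (mod 56); write m = 56j + 15. Since 8 ∣ 56, reducing mod 8 gives m ≡ 15 ≡ 7 (mod 8); since 7 ∣ 56, reducing mod 7 gives m ≡ 15 ≡ 1 (mod 7).

Converse. If m ≡ 7 (mod 8) and m ≡ 1 (mod 7), then by the Chinese remainder theorem m ≡ 15 (mod 56). This is exactly m ≡ 15 (mod 56).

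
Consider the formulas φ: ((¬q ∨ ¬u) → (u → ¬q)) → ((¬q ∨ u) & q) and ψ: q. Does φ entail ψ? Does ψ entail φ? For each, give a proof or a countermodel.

(⇐) This fails. Under q = T, u = F, the left side is false but the right side is true.

(⇒) Assume the antecedent. If q is true, q reduces to true regardless of the other variables. If q is false, the antecedent cannot hold. Either way q holds.

Only the forward implication holds.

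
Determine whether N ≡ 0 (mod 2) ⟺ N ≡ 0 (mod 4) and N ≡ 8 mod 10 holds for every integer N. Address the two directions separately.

(←) If N ≡ 0 (mod 4) and N ≡ 8 (mod 10), then by the Chinese remainder theorem N ≡ 8 (mod 20). Since 8 ≡ 0 (mod 2) and 2 ∣ 20, we get N ≡ 0 (mod 2).

(→) This fails: N = 0 gives 0 ≡ 0 (mod 2) but 0 ≡ 0 (mod 10), so the conjunction on the right does not hold.

Not equivalent: only (⇐) holds.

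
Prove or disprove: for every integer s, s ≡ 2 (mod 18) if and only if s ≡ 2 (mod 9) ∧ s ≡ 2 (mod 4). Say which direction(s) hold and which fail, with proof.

(⇒) fails; (⇐) holds.

[⇒] This fails: s = 20 gives 20 ≡ 2 (mod 18) but 20 ≡ 0 (mod 4), so the conjunction on the right does not hold.

[⇐] Conversely, if s ≡ 2 (mod 9) and s ≡ 2 (mod 4), then by the Chinese remainder theorem s ≡ 2 (mod 36). Since 2 ≡ 2 (mod 18) and 18 ∣ 36, we get s ≡ 2 (mod 18).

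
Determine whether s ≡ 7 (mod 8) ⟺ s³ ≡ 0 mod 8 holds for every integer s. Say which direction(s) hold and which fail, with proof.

(⇒) fails and (⇐) fails.

(→) This fails: take s = 7. Then 7 ≡ 7 (mod 8), but 7³ = 343 ≡ 7 (mod 8), not 0.

(←) This fails: take s = 0. Then 0³ = 0 ≡ 0 (mod 8), yet 0 ≡ 0 (mod 8), not 7.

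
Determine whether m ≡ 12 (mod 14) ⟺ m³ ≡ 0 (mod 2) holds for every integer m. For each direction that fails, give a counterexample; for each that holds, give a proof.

Only the forward implication holds.

(⟹) Suppose m ≡ 12 (mod 14). Then m³ ≡ 12³ = 1728 (mod 14), and since 2 ∣ 14, also m³ ≡ 0 (mod 2).

(⟸) This fails: take m = 0. Then 0³ = 0 ≡ 0 (mod 2), yet 0 ≡ 0 (mod 14), not 12.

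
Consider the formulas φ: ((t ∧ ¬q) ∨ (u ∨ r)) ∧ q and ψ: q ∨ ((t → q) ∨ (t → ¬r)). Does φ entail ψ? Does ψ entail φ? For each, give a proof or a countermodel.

(⇒) holds; (⇐) fails.

[⇒] Assume the antecedent. If q is true, q ∨ ((t → q) ∨ (t → ¬r)) reduces to true regardless of the other variables. If q is false, the antecedent cannot hold. Either way q ∨ ((t → q) ∨ (t → ¬r)) holds.

[⇐] This fails. Under t = F, u = F, q = F, r = F, the left side is false but the right side is true.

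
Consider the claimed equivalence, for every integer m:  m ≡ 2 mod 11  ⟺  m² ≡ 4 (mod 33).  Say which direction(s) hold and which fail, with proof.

Neither direction holds.

Forward direction. This fails: take m = 24. Then 24 ≡ 2 (mod 11), but 24² = 576 ≡ 15 (mod 33), not 4.

Converse. This fails: take m = 20. Then 20² = 400 ≡ 4 (mod 33), yet 20 ≡ 9 (mod 11), not 2.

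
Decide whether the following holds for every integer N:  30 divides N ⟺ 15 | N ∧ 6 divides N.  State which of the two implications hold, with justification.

(⟸) Suppose 15 ∣ N and 6 ∣ N. Any common multiple of 15 and 6 is a multiple of their lcm; here lcm(15, 6) = 15·6/gcd(15, 6) = 90/3 = 30, so 30 ∣ N.

(⟹) If 30 ∣ N, write N = 30q. Since 30 = 2·15, N = 15·(2q), so 15 ∣ N; and since 30 = 5·6, N = 6·(5q), so 6 ∣ N.

The biconditional holds.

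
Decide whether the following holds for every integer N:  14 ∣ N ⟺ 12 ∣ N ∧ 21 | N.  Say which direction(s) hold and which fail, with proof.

Forward direction. This fails: take N = 14. Certainly 14 ∣ 14, but 12 ∤ 14.

Converse. Suppose 12 ∣ N and 21 ∣ N. Any common multiple of 12 and 21 is a multiple of their lcm; here lcm(12, 21) = 12·21/gcd(12, 21) = 252/3 = 84, so 84 ∣ N. Since 14 ∣ 84, it follows that 14 ∣ N.

Only the reverse direction holds.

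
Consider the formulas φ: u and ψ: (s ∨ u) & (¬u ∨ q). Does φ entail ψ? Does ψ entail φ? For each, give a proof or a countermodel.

Both directions fail.

(→) This fails. Under q = F, u = T, s = F, the left side is true but the right side is false.

(←) This fails. Under q = F, u = F, s = T, the left side is false but the right side is true.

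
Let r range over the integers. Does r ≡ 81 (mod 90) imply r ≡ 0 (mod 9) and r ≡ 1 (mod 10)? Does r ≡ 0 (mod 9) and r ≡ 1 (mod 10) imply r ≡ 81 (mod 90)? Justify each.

Both directions hold; the statement is true.

(⇒) Suppose r ≡ 81 (mod 90); write r = 90j + 81. Since 9 ∣ 90, reducing mod 9 gives r ≡ 81 ≡ 0 (mod 9); since 10 ∣ 90, reducing mod 10 gives r ≡ 81 ≡ 1 (mod 10).

(⇐) Conversely, if r ≡ 0 (mod 9) and r ≡ 1 (mod 10), then by the Chinese remainder theorem r ≡ 81 (mod 90). This is exactly r ≡ 81 (mod 90).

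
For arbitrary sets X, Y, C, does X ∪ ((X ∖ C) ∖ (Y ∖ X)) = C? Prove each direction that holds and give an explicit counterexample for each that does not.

Forward inclusion. This inclusion fails. Take X = {1}, Y = ∅, C = ∅; then 1 ∈ X ∪ ((X ∖ C) ∖ (Y ∖ X)) but 1 ∉ C.

Reverse inclusion. This inclusion fails. Take X = ∅, Y = ∅, C = {1}; then 1 ∈ C but 1 ∉ X ∪ ((X ∖ C) ∖ (Y ∖ X)).

Both inclusions fail.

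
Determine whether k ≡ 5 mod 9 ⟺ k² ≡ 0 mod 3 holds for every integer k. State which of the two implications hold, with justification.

Neither direction holds.

Forward direction. This fails: take k = 5. Then 5 ≡ 5 (mod 9), but 5² = 25 ≡ 1 (mod 3), not 0.

Converse. This fails: take k = 0. Then 0² = 0 ≡ 0 (mod 3), yet 0 ≡ 0 (mod 9), not 5.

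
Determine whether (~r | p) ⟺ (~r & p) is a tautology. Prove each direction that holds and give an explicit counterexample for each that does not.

(⇒) This fails. Under p = F, r = F, the left side is true but the right side is false.

(⇐) Assume the antecedent. If p is true, ~r | p reduces to true regardless of the other variables. If p is false, the antecedent cannot hold. Either way ~r | p holds.

The forward direction fails; the converse holds.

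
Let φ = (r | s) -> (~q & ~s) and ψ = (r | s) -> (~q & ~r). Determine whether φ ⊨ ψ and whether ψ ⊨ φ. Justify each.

Forward direction. This fails. Under s = F, q = F, r = T, the left side is true but the right side is false.

Converse. This fails. Under s = T, q = F, r = F, the left side is false but the right side is true.

Neither implication holds.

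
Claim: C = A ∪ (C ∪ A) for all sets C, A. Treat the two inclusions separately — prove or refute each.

(⊆) holds; (⊇) fails.

(⟹) Let x ∈ C. Then either x ∈ C and x ∉ A; or x ∈ C ∩ A. In each case x ∈ A ∪ (C ∪ A), so C ⊆ A ∪ (C ∪ A).

(⟸) This inclusion fails. Take C = ∅, A = {1}; then 1 ∈ A ∪ (C ∪ A) but 1 ∉ C.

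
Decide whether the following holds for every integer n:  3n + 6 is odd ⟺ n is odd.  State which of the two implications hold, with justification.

(⇒) Suppose 3n + 6 is odd. Since 3 is odd, 3n and n have the same parity, so 3n + 6 ≡ n + 6 (mod 2). As 6 is even, 3n + 6 is odd exactly when n is odd. Thus n is odd.

(⇐) Conversely, suppose n is odd; write n = 2j + 1. Then 3n + 6 = 3·(2j + 1) + 6 = 2·3j + 9, which is odd.

Both implications hold.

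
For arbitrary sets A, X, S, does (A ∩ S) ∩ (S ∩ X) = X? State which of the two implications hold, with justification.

The sets are not equal: only the forward inclusion holds.

(⟹) Let x ∈ (A ∩ S) ∩ (S ∩ X). Then x ∈ A ∩ X ∩ S, from which x ∈ X.

(⟸) This inclusion fails. Take A = ∅, X = {1}, S = ∅; then 1 ∈ X but 1 ∉ (A ∩ S) ∩ (S ∩ X).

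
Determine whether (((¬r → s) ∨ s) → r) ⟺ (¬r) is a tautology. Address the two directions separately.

(→) This fails. Under s = F, r = T, the left side is true but the right side is false.

(←) This fails. Under s = T, r = F, the left side is false but the right side is true.

Neither implication holds.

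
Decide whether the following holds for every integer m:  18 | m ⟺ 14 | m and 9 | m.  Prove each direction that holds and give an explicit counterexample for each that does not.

(⇒) fails; (⇐) holds.

(⇐) Suppose 14 ∣ m and 9 ∣ m. Any common multiple of 14 and 9 is a multiple of their lcm; here gcd(14, 9) = 1, so lcm(14, 9) = 14·9 = 126, so 126 ∣ m. Since 18 ∣ 126, it follows that 18 ∣ m.

(⇒) This fails: take m = 18. Certainly 18 ∣ 18, but 14 ∤ 18.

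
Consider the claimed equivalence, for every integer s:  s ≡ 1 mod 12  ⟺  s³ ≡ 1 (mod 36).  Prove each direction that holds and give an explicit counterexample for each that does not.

Converse. The residues r modulo 36 with r³ ≡ 1 (mod 36) are exactly {1, 13, 25}, and each is ≡ 1 (mod 12).

Forward direction. Suppose s ≡ 1 (mod 12). Working modulo 36, s ∈ {1, 13, 25}; for each such r, r³ ≡ 1 (mod 36).

Both directions hold.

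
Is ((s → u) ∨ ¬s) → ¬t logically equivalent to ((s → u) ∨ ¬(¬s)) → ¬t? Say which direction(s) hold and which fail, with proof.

(⇒) This fails. Under u = F, t = T, s = T, the left side is true but the right side is false.

(⇐) Assume the antecedent. If u is true, the antecedent forces (u = T, t = F, s = F) or (u = T, t = F, s = T), and ((s → u) ∨ ¬s) → ¬t holds there. If u is false, the antecedent forces (u = F, t = F, s = F) or (u = F, t = F, s = T), and ((s → u) ∨ ¬s) → ¬t holds there. Either way ((s → u) ∨ ¬s) → ¬t holds.

The forward direction fails; the converse holds.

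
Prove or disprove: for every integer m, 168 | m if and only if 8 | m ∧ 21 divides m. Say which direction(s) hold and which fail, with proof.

(→) If 168 ∣ m, write m = 168q. Since 168 = 21·8, m = 8·(21q), so 8 ∣ m; and since 168 = 8·21, m = 21·(8q), so 21 ∣ m.

(←) Suppose 8 ∣ m and 21 ∣ m. Any common multiple of 8 and 21 is a multiple of their lcm; here gcd(8, 21) = 1, so lcm(8, 21) = 8·21 = 168, so 168 ∣ m.

Both implications hold.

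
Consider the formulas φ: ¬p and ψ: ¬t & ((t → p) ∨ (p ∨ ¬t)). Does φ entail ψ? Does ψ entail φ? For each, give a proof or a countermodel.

Neither implication holds.

Forward direction. This fails. Under t = T, p = F, the left side is true but the right side is false.

Converse. This fails. Under t = F, p = T, the left side is false but the right side is true.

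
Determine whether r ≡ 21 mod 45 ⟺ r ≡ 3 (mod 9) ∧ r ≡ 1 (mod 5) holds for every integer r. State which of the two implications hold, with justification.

Equivalent; both directions hold.

[⇒] Suppose r ≡ 21 (mod 45); write r = 45j + 21. Since 9 ∣ 45, reducing mod 9 gives r ≡ 21 ≡ 3 (mod 9); since 5 ∣ 45, reducing mod 5 gives r ≡ 21 ≡ 1 (mod 5).

[⇐] Conversely, if r ≡ 3 (mod 9) and r ≡ 1 (mod 5), then by the Chinese remainder theorem r ≡ 21 (mod 45). This is exactly r ≡ 21 (mod 45).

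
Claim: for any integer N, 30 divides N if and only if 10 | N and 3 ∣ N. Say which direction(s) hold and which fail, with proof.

Forward direction. If 30 ∣ N, write N = 30q. Since 30 = 3·10, N = 10·(3q), so 10 ∣ N; and since 30 = 10·3, N = 3·(10q), so 3 ∣ N.

Converse. Suppose 10 ∣ N and 3 ∣ N. Any common multiple of 10 and 3 is a multiple of their lcm; here gcd(10, 3) = 1, so lcm(10, 3) = 10·3 = 30, so 30 ∣ N.

The biconditional holds.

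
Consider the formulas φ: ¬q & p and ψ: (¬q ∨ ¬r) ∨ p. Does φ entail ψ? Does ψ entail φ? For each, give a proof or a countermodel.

(⟹) Assume the antecedent. If r is true, the antecedent forces (r = T, p = T, q = F), and (¬q ∨ ¬r) ∨ p holds there. If r is false, (¬q ∨ ¬r) ∨ p reduces to true regardless of the other variables. Either way (¬q ∨ ¬r) ∨ p holds.

(⟸) This fails. Under r = F, p = F, q = F, the left side is false but the right side is true.

(⇒) holds; (⇐) fails.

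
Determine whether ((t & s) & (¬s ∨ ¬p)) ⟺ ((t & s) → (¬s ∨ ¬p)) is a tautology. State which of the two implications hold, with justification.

The forward direction holds; the converse fails.

[⇒] Assume the antecedent. If s is true, the antecedent forces (s = T, t = T, p = F), and (t & s) → (¬s ∨ ¬p) holds there. If s is false, the antecedent cannot hold. Either way (t & s) → (¬s ∨ ¬p) holds.

[⇐] This fails. Under s = F, t = F, p = F, the left side is false but the right side is true.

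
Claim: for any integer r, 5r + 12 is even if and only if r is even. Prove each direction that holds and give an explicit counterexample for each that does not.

(←) Suppose r is even; write r = 2j. Then 5r + 12 = 5·(2j) + 12 = 2·5j + 12, which is even.

(→) Suppose 5r + 12 is even. Since 5 is odd, 5r and r have the same parity, so 5r + 12 ≡ r + 12 (mod 2). As 12 is even, 5r + 12 is even exactly when r is even. Thus r is even.

Equivalent; both directions hold.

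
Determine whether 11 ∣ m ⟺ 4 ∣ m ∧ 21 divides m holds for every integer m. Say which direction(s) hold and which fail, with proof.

(→) This fails: take m = 11. Certainly 11 ∣ 11, but 4 ∤ 11.

(←) This fails: take m = 84. Both 4 ∣ 84 and 21 ∣ 84, yet 84 is not a multiple of 11 (since 84 = 7·11 + 7), so 11 ∤ 84.

Neither direction holds.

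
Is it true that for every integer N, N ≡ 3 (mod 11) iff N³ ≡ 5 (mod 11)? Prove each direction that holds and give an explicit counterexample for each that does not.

[⇒] Suppose N ≡ 3 (mod 11). Write N = 11j + 3. Then (11j + 3)³ = 1331j³ + 1089j² + 297j + 27 = 11(121j³ + 99j² + 27j + 2) + 5, so N³ ≡ 5 (mod 11).

[⇐] For the converse, argue contrapositively. If N ≢ 3 (mod 11), then N is congruent to one of 0, 1, 2, 4, 5, 6, 7, 8, 9, 10 modulo 11, and these give N³ ≡ 0, 1, 8, 9, 4, 7, 2, 6, 3, 10 respectively — never 5.

Equivalent; both directions hold.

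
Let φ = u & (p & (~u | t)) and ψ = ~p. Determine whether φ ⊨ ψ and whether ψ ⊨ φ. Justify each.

Neither direction holds.

(⟹) This fails. Under p = T, t = T, u = T, the left side is true but the right side is false.

(⟸) This fails. Under p = F, t = F, u = F, the left side is false but the right side is true.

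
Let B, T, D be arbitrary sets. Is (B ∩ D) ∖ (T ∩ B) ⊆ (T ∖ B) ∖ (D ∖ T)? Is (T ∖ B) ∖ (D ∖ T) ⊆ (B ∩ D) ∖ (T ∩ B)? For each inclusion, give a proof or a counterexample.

Both inclusions fail.

(⊆) This inclusion fails. Take B = {1}, T = ∅, D = {1}; then 1 ∈ (B ∩ D) ∖ (T ∩ B) but 1 ∉ (T ∖ B) ∖ (D ∖ T).

(⊇) This inclusion fails. Take B = ∅, T = {1}, D = ∅; then 1 ∈ (T ∖ B) ∖ (D ∖ T) but 1 ∉ (B ∩ D) ∖ (T ∩ B).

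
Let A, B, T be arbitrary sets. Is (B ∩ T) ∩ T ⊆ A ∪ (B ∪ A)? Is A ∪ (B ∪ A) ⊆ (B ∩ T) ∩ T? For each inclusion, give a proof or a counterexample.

(⊆) Let x ∈ (B ∩ T) ∩ T. Then either x ∈ B ∩ T and x ∉ A; or x ∈ A ∩ B ∩ T. In each case x ∈ A ∪ (B ∪ A), so (B ∩ T) ∩ T ⊆ A ∪ (B ∪ A).

(⊇) This inclusion fails. Take A = {1}, B = ∅, T = ∅; then 1 ∈ A ∪ (B ∪ A) but 1 ∉ (B ∩ T) ∩ T.

(⊆) holds; (⊇) fails.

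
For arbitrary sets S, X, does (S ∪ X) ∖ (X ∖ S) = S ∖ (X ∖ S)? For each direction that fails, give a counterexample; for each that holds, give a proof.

Forward inclusion. Let x ∈ (S ∪ X) ∖ (X ∖ S). Then either x ∈ S and x ∉ X; or x ∈ S ∩ X. In each case x ∈ S ∖ (X ∖ S), so (S ∪ X) ∖ (X ∖ S) ⊆ S ∖ (X ∖ S).

Reverse inclusion. Let x ∈ S ∖ (X ∖ S). Then either x ∈ S and x ∉ X; or x ∈ S ∩ X. In each case x ∈ (S ∪ X) ∖ (X ∖ S), so S ∖ (X ∖ S) ⊆ (S ∪ X) ∖ (X ∖ S).

Both inclusions hold.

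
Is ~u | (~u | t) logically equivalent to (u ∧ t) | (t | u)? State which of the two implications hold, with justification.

Neither implication holds.

(→) This fails. Under u = F, t = F, the left side is true but the right side is false.

(←) This fails. Under u = T, t = F, the left side is false but the right side is true.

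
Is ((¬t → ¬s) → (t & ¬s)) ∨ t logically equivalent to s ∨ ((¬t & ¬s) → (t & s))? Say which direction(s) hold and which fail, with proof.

Both directions hold.

[⇐] Assume the antecedent. If s is true, ((¬t → ¬s) → (t & ¬s)) ∨ t reduces to true regardless of the other variables. If s is false, the antecedent forces (s = F, t = T), and ((¬t → ¬s) → (t & ¬s)) ∨ t holds there. Either way ((¬t → ¬s) → (t & ¬s)) ∨ t holds.

[⇒] Assume the antecedent. If s is true, s ∨ ((¬t & ¬s) → (t & s)) reduces to true regardless of the other variables. If s is false, the antecedent forces (s = F, t = T), and s ∨ ((¬t & ¬s) → (t & s)) holds there. Either way s ∨ ((¬t & ¬s) → (t & s)) holds.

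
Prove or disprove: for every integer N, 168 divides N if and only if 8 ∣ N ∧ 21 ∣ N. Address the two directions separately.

Both directions hold.

(⇒) If 168 ∣ N, write N = 168q. Since 168 = 21·8, N = 8·(21q), so 8 ∣ N; and since 168 = 8·21, N = 21·(8q), so 21 ∣ N.

(⇐) Suppose 8 ∣ N and 21 ∣ N. Any common multiple of 8 and 21 is a multiple of their lcm; here gcd(8, 21) = 1, so lcm(8, 21) = 8·21 = 168, so 168 ∣ N.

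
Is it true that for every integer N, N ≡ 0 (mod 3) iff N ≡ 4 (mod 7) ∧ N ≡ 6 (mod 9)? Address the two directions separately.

(⇒) fails; (⇐) holds.

(⟹) This fails: N = 0 gives 0 ≡ 0 (mod 3) but 0 ≡ 0 (mod 7), so the conjunction on the right does not hold.

(⟸) Conversely, if N ≡ 4 (mod 7) and N ≡ 6 (mod 9), then by the Chinese remainder theorem N ≡ 60 (mod 63). Since 60 ≡ 0 (mod 3) and 3 ∣ 63, we get N ≡ 0 (mod 3).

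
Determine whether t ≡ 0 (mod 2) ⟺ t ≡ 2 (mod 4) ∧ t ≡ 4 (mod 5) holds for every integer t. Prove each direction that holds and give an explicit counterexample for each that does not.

Only the converse holds.

Converse. If t ≡ 2 (mod 4) and t ≡ 4 (mod 5), then by the Chinese remainder theorem t ≡ 14 (mod 20). Since 14 ≡ 0 (mod 2) and 2 ∣ 20, we get t ≡ 0 (mod 2).

Forward direction. This fails: t = 0 gives 0 ≡ 0 (mod 2) but 0 ≡ 0 (mod 4), so the conjunction on the right does not hold.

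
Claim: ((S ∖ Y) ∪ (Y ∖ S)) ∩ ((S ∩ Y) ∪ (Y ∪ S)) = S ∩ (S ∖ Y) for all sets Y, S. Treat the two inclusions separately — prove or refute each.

(⟸) Let x ∈ S ∩ (S ∖ Y). Then x ∈ S and x ∉ Y, from which x ∈ ((S ∖ Y) ∪ (Y ∖ S)) ∩ ((S ∩ Y) ∪ (Y ∪ S)).

(⟹) This inclusion fails. Take Y = {1}, S = ∅; then 1 ∈ ((S ∖ Y) ∪ (Y ∖ S)) ∩ ((S ∩ Y) ∪ (Y ∪ S)) but 1 ∉ S ∩ (S ∖ Y).

The sets are not equal: only the reverse inclusion holds.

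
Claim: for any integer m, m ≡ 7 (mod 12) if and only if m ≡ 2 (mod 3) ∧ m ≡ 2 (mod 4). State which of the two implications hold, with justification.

(⇒) This fails: m = 7 gives 7 ≡ 7 (mod 12) but 7 ≡ 1 (mod 3), so the conjunction on the right does not hold.

(⇐) This fails: m = 2 satisfies both congruences on the right (2 ≡ 2 mod 3 and 2 ≡ 2 mod 4) yet 2 ≡ 2 (mod 12), not 7.

Both directions fail.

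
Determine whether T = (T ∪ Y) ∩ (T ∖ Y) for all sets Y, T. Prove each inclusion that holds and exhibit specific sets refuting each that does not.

(⟸) Let x ∈ (T ∪ Y) ∩ (T ∖ Y). Then x ∈ T and x ∉ Y, from which x ∈ T.

(⟹) This inclusion fails. Take Y = {1}, T = {1}; then 1 ∈ T but 1 ∉ (T ∪ Y) ∩ (T ∖ Y).

(⊆) fails; (⊇) holds.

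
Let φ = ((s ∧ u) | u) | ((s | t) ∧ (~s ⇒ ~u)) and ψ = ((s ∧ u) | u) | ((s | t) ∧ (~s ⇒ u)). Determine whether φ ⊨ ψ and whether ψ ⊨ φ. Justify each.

(⟹) This fails. Under s = F, u = F, t = T, the left side is true but the right side is false.

(⟸) Assume the antecedent. If s is true, the consequent reduces to true regardless of the other variables. If s is false, the antecedent forces (s = F, u = T, t = F) or (s = F, u = T, t = T), and the consequent holds there. Either way the consequent holds.

Not equivalent: only (⇐) holds.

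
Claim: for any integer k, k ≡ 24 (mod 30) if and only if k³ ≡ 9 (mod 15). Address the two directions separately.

Only the forward implication holds.

(→) Suppose k ≡ 24 (mod 30). Then k³ ≡ 24³ = 13824 (mod 30), and since 15 ∣ 30, also k³ ≡ 9 (mod 15).

(←) This fails: take k = 9. Then 9³ = 729 ≡ 9 (mod 15), yet 9 ≡ 9 (mod 30), not 24.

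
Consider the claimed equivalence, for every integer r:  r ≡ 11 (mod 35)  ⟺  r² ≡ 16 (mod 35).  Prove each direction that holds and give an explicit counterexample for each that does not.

Converse. This fails: take r = 4. Then 4² = 16 ≡ 16 (mod 35), yet 4 ≡ 4 (mod 35), not 11.

Forward direction. Suppose r ≡ 11 (mod 35). Write r = 35j + 11. Then (35j + 11)² = 1225j² + 770j + 121 = 35(35j² + 22j + 3) + 16, so r² ≡ 16 (mod 35).

Only the forward implication holds.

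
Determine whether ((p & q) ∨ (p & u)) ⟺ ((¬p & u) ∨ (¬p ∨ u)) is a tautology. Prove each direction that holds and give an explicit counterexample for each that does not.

(⇒) This fails. Under u = F, p = T, q = T, the left side is true but the right side is false.

(⇐) This fails. Under u = F, p = F, q = F, the left side is false but the right side is true.

Neither direction holds.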